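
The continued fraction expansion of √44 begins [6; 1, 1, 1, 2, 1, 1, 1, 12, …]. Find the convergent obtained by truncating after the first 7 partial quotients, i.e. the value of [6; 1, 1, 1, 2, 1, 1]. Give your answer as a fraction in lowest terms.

a_0 = 6: 6/1
a_1 = 1: 7/1
a_2 = 1: 13/2
a_3 = 1: 20/3
a_4 = 2: 53/8
a_5 = 1: 73/11
a_6 = 1: 126/19

126/19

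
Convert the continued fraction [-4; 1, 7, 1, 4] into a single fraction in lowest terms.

Start with 4.
1 + 1/(4/1) = 1 + 1/4 = 5/4
7 + 1/(5/4) = 7 + 4/5 = 39/5
1 + 1/(39/5) = 1 + 5/39 = 44/39
-4 + 1/(44/39) = -4 + 39/44 = -137/44

-137/44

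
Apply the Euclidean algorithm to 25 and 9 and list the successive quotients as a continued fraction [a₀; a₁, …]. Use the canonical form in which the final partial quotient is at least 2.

[2; 1, 3, 2]

Run the Euclidean algorithm, recording each quotient:
25 = 2·9 + 7, so a_0 = 2
9 = 1·7 + 2, so a_1 = 1
7 = 3·2 + 1, so a_2 = 3
2 = 2·1 + 0, so a_3 = 2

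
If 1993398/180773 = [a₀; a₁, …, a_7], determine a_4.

1993398 ÷ 180773 → quotient 11, remainder 4895
180773 ÷ 4895 → quotient 36, remainder 4553
4895 ÷ 4553 → quotient 1, remainder 342
4553 ÷ 342 → quotient 13, remainder 107
342 ÷ 107 → quotient 3, remainder 21

3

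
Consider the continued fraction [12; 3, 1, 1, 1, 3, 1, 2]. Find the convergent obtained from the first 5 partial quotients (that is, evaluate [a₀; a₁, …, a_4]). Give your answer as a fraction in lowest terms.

135/11

Start with 1.
1 + 1/(1/1) = 1 + 1/1 = 2/1
1 + 1/(2/1) = 1 + 1/2 = 3/2
3 + 1/(3/2) = 3 + 2/3 = 11/3
12 + 1/(11/3) = 12 + 3/11 = 135/11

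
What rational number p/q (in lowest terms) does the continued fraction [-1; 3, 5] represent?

-11/16

Start with 5.
3 + 1/(5/1) = 3 + 1/5 = 16/5
-1 + 1/(16/5) = -1 + 5/16 = -11/16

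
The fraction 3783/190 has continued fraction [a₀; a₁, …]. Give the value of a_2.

⌊3783/190⌋ = 19, remainder 173
⌊190/173⌋ = 1, remainder 17
⌊173/17⌋ = 10, remainder 3

10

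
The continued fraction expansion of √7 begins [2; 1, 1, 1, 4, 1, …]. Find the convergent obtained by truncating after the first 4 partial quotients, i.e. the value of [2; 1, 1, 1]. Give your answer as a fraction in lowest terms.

Compute successive convergents:
a_0 = 2: 2/1
a_1 = 1: 3/1
a_2 = 1: 5/2
a_3 = 1: 8/3

8/3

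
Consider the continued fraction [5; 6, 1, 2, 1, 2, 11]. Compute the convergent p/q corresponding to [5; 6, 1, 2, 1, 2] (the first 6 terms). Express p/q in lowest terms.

Use the convergent recurrence hₖ = aₖ·hₖ₋₁ + hₖ₋₂ (and likewise for the denominators kₖ):
a_0 = 5: 5/1
a_1 = 6: 31/6
a_2 = 1: 36/7
a_3 = 2: 103/20
a_4 = 1: 139/27
a_5 = 2: 381/74

381/74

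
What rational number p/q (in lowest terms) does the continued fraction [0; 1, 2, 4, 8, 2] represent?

Collapse the nested fraction from the inside out:
Start with 2.
8 + 1/(2/1) = 8 + 1/2 = 17/2
4 + 1/(17/2) = 4 + 2/17 = 70/17
2 + 1/(70/17) = 2 + 17/70 = 157/70
1 + 1/(157/70) = 1 + 70/157 = 227/157
0 + 1/(227/157) = 0 + 157/227 = 157/227

157/227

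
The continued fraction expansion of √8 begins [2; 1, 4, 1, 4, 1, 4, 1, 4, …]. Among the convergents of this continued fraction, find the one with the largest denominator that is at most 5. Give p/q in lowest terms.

List convergents until the denominator exceeds the bound:
a_0 = 2: 2/1  (≤ bound)
a_1 = 1: 3/1  (≤ bound)
a_2 = 4: 14/5  (≤ bound)
a_3 = 1: 17/6  (> 5, stop)

14/5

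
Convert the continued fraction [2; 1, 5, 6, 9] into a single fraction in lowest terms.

Compute successive convergents:
a_0 = 2: 2/1
a_1 = 1: 3/1
a_2 = 5: 17/6
a_3 = 6: 105/37
a_4 = 9: 962/339

962/339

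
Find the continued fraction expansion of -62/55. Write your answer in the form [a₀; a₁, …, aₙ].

Apply division with remainder until the remainder is 0:
⌊-62/55⌋ = -2, remainder 48
⌊55/48⌋ = 1, remainder 7
⌊48/7⌋ = 6, remainder 6
⌊7/6⌋ = 1, remainder 1
⌊6/1⌋ = 6, remainder 0

[-2; 1, 6, 1, 6]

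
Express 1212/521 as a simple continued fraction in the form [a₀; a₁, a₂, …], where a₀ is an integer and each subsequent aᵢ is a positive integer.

Run the Euclidean algorithm, recording each quotient:
1212 = 2·521 + 170, so a_0 = 2
521 = 3·170 + 11, so a_1 = 3
170 = 15·11 + 5, so a_2 = 15
11 = 2·5 + 1, so a_3 = 2
5 = 5·1 + 0, so a_4 = 5

[2; 3, 15, 2, 5]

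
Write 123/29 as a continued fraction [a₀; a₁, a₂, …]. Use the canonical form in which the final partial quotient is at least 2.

[4; 4, 7]

Repeatedly divide and take the remainder:
123 ÷ 29 → quotient 4, remainder 7
29 ÷ 7 → quotient 4, remainder 1
7 ÷ 1 → quotient 7, remainder 0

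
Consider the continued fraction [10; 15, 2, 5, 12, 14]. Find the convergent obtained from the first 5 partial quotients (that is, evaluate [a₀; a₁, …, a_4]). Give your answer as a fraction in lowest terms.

Start with 12.
5 + 1/(12/1) = 5 + 1/12 = 61/12
2 + 1/(61/12) = 2 + 12/61 = 134/61
15 + 1/(134/61) = 15 + 61/134 = 2071/134
10 + 1/(2071/134) = 10 + 134/2071 = 20844/2071

20844/2071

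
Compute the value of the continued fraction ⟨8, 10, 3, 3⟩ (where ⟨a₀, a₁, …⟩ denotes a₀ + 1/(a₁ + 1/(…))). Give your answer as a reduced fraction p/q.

834/103

Build up convergents one term at a time:
a_0 = 8: 8/1
a_1 = 10: 81/10
a_2 = 3: 251/31
a_3 = 3: 834/103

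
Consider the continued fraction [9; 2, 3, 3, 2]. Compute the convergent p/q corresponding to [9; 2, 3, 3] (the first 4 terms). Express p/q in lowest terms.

217/23

Starting at the tail and folding back:
Start with 3.
3 + 1/(3/1) = 3 + 1/3 = 10/3
2 + 1/(10/3) = 2 + 3/10 = 23/10
9 + 1/(23/10) = 9 + 10/23 = 217/23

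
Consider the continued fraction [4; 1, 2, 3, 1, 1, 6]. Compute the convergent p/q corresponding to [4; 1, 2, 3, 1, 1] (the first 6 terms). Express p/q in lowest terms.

108/23

a_0 = 4: 4/1
a_1 = 1: 5/1
a_2 = 2: 14/3
a_3 = 3: 47/10
a_4 = 1: 61/13
a_5 = 1: 108/23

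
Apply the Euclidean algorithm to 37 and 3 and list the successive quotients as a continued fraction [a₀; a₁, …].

[12; 3]

Apply division with remainder until the remainder is 0:
37 ÷ 3 → quotient 12, remainder 1
3 ÷ 1 → quotient 3, remainder 0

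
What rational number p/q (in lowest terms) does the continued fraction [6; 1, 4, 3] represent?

109/16

a_0 = 6: 6/1
a_1 = 1: 7/1
a_2 = 4: 34/5
a_3 = 3: 109/16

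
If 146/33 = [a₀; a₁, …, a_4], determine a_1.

2

146 ÷ 33 → quotient 4, remainder 14
33 ÷ 14 → quotient 2, remainder 5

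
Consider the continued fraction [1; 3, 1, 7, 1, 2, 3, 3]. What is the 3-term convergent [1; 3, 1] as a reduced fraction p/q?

Start with 1.
3 + 1/(1/1) = 3 + 1/1 = 4/1
1 + 1/(4/1) = 1 + 1/4 = 5/4

5/4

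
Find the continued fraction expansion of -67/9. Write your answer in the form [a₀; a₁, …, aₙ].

-67 = -8·9 + 5, so a_0 = -8
9 = 1·5 + 4, so a_1 = 1
5 = 1·4 + 1, so a_2 = 1
4 = 4·1 + 0, so a_3 = 4

[-8; 1, 1, 4]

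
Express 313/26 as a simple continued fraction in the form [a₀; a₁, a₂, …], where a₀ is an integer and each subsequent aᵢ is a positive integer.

Repeatedly divide and take the remainder:
313 ÷ 26 → quotient 12, remainder 1
26 ÷ 1 → quotient 26, remainder 0

[12; 26]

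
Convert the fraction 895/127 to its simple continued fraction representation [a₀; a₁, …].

[7; 21, 6]

895 = 7·127 + 6, so a_0 = 7
127 = 21·6 + 1, so a_1 = 21
6 = 6·1 + 0, so a_2 = 6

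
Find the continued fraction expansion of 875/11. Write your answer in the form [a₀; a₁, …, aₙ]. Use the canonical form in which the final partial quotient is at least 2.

[79; 1, 1, 5]

⌊875/11⌋ = 79, remainder 6
⌊11/6⌋ = 1, remainder 5
⌊6/5⌋ = 1, remainder 1
⌊5/1⌋ = 5, remainder 0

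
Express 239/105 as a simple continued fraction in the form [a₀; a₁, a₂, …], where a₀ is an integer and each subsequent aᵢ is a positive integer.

[2; 3, 1, 1, 1, 1, 1, 3]

239 = 2·105 + 29, so a_0 = 2
105 = 3·29 + 18, so a_1 = 3
29 = 1·18 + 11, so a_2 = 1
18 = 1·11 + 7, so a_3 = 1
11 = 1·7 + 4, so a_4 = 1
7 = 1·4 + 3, so a_5 = 1
4 = 1·3 + 1, so a_6 = 1
3 = 3·1 + 0, so a_7 = 3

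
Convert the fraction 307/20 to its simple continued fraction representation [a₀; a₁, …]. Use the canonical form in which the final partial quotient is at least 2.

[15; 2, 1, 6]

307 ÷ 20 → quotient 15, remainder 7
20 ÷ 7 → quotient 2, remainder 6
7 ÷ 6 → quotient 1, remainder 1
6 ÷ 1 → quotient 6, remainder 0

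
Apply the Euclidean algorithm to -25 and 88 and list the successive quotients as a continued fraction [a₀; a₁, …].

[-1; 1, 2, 1, 1, 12]

Repeatedly divide and take the remainder:
-25 = -1·88 + 63, so a_0 = -1
88 = 1·63 + 25, so a_1 = 1
63 = 2·25 + 13, so a_2 = 2
25 = 1·13 + 12, so a_3 = 1
13 = 1·12 + 1, so a_4 = 1
12 = 12·1 + 0, so a_5 = 12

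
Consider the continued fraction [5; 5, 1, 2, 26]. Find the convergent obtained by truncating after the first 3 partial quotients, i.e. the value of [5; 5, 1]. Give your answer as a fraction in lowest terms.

31/6

a_0 = 5: 5/1
a_1 = 5: 26/5
a_2 = 1: 31/6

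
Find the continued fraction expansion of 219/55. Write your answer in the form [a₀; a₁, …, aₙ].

[3; 1, 54]

219 ÷ 55 → quotient 3, remainder 54
55 ÷ 54 → quotient 1, remainder 1
54 ÷ 1 → quotient 54, remainder 0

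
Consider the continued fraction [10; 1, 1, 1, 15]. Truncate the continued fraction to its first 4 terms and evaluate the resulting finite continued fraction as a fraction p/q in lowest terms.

32/3

a_0 = 10: 10/1
a_1 = 1: 11/1
a_2 = 1: 21/2
a_3 = 1: 32/3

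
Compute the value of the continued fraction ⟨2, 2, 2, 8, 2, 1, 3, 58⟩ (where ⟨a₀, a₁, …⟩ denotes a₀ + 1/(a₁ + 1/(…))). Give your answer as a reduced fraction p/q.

a_0 = 2: 2/1
a_1 = 2: 5/2
a_2 = 2: 12/5
a_3 = 8: 101/42
a_4 = 2: 214/89
a_5 = 1: 315/131
a_6 = 3: 1159/482
a_7 = 58: 67537/28087

67537/28087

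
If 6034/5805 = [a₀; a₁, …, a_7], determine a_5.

3

⌊6034/5805⌋ = 1, remainder 229
⌊5805/229⌋ = 25, remainder 80
⌊229/80⌋ = 2, remainder 69
⌊80/69⌋ = 1, remainder 11
⌊69/11⌋ = 6, remainder 3
⌊11/3⌋ = 3, remainder 2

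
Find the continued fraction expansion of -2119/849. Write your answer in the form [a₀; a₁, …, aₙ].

[-3; 1, 1, 60, 7]

-2119 ÷ 849 → quotient -3, remainder 428
849 ÷ 428 → quotient 1, remainder 421
428 ÷ 421 → quotient 1, remainder 7
421 ÷ 7 → quotient 60, remainder 1
7 ÷ 1 → quotient 7, remainder 0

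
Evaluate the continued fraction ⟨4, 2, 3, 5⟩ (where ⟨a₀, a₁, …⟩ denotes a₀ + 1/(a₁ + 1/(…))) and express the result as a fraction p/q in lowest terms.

Start with 5.
3 + 1/(5/1) = 3 + 1/5 = 16/5
2 + 1/(16/5) = 2 + 5/16 = 37/16
4 + 1/(37/16) = 4 + 16/37 = 164/37

164/37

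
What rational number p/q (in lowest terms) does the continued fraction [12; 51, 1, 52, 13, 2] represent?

895301/74489

Start with 2.
13 + 1/(2/1) = 13 + 1/2 = 27/2
52 + 1/(27/2) = 52 + 2/27 = 1406/27
1 + 1/(1406/27) = 1 + 27/1406 = 1433/1406
51 + 1/(1433/1406) = 51 + 1406/1433 = 74489/1433
12 + 1/(74489/1433) = 12 + 1433/74489 = 895301/74489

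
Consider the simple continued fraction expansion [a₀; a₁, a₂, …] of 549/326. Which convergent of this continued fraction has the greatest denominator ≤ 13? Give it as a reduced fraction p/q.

5/3

List convergents until the denominator exceeds the bound:
a_0 = 1: 1/1  (≤ bound)
a_1 = 1: 2/1  (≤ bound)
a_2 = 2: 5/3  (≤ bound)
a_3 = 6: 32/19  (> 13, stop)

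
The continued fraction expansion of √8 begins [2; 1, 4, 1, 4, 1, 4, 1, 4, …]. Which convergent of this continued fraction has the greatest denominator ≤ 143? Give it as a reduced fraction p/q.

a_0 = 2: 2/1  (≤ bound)
a_1 = 1: 3/1  (≤ bound)
a_2 = 4: 14/5  (≤ bound)
a_3 = 1: 17/6  (≤ bound)
a_4 = 4: 82/29  (≤ bound)
a_5 = 1: 99/35  (≤ bound)
a_6 = 4: 478/169  (> 143, stop)

99/35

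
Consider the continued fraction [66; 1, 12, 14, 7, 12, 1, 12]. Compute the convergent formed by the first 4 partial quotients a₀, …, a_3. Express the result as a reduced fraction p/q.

a_0 = 66: 66/1
a_1 = 1: 67/1
a_2 = 12: 870/13
a_3 = 14: 12247/183

12247/183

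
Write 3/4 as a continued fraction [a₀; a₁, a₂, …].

Repeatedly divide and take the remainder:
3 = 0·4 + 3, so a_0 = 0
4 = 1·3 + 1, so a_1 = 1
3 = 3·1 + 0, so a_2 = 3

[0; 1, 3]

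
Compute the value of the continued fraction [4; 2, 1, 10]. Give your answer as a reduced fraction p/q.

139/32

Start with 10.
1 + 1/(10/1) = 1 + 1/10 = 11/10
2 + 1/(11/10) = 2 + 10/11 = 32/11
4 + 1/(32/11) = 4 + 11/32 = 139/32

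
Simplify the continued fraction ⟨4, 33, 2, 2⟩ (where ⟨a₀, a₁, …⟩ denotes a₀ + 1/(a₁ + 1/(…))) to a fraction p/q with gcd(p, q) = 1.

Compute successive convergents:
a_0 = 4: 4/1
a_1 = 33: 133/33
a_2 = 2: 270/67
a_3 = 2: 673/167

673/167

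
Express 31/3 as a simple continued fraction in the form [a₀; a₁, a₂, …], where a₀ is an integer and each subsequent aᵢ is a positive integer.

Run the Euclidean algorithm, recording each quotient:
⌊31/3⌋ = 10, remainder 1
⌊3/1⌋ = 3, remainder 0

[10; 3]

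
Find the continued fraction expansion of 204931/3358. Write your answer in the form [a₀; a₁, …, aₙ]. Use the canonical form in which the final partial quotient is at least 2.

[61; 36, 9, 3, 3]

Repeatedly divide and take the remainder:
204931 ÷ 3358 → quotient 61, remainder 93
3358 ÷ 93 → quotient 36, remainder 10
93 ÷ 10 → quotient 9, remainder 3
10 ÷ 3 → quotient 3, remainder 1
3 ÷ 1 → quotient 3, remainder 0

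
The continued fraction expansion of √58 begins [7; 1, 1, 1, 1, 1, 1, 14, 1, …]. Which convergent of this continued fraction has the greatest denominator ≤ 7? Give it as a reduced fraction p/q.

a_0 = 7: 7/1  (≤ bound)
a_1 = 1: 8/1  (≤ bound)
a_2 = 1: 15/2  (≤ bound)
a_3 = 1: 23/3  (≤ bound)
a_4 = 1: 38/5  (≤ bound)
a_5 = 1: 61/8  (> 7, stop)

38/5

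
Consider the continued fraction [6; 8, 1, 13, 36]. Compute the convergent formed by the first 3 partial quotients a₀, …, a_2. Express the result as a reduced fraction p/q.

a_0 = 6: 6/1
a_1 = 8: 49/8
a_2 = 1: 55/9

55/9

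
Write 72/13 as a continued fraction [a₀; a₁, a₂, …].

[5; 1, 1, 6]

72 ÷ 13 → quotient 5, remainder 7
13 ÷ 7 → quotient 1, remainder 6
7 ÷ 6 → quotient 1, remainder 1
6 ÷ 1 → quotient 6, remainder 0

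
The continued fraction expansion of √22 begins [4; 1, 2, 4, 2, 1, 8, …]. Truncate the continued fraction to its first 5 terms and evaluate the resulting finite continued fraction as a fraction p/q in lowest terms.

a_0 = 4: 4/1
a_1 = 1: 5/1
a_2 = 2: 14/3
a_3 = 4: 61/13
a_4 = 2: 136/29

136/29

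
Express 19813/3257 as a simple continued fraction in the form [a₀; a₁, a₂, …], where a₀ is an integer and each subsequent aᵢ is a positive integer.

[6; 12, 54, 5]

⌊19813/3257⌋ = 6, remainder 271
⌊3257/271⌋ = 12, remainder 5
⌊271/5⌋ = 54, remainder 1
⌊5/1⌋ = 5, remainder 0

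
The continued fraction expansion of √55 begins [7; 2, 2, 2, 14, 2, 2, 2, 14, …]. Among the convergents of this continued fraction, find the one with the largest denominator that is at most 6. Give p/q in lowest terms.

37/5

a_0 = 7: 7/1  (≤ bound)
a_1 = 2: 15/2  (≤ bound)
a_2 = 2: 37/5  (≤ bound)
a_3 = 2: 89/12  (> 6, stop)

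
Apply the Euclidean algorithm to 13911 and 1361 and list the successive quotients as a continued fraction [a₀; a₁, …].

[10; 4, 1, 1, 11, 13]

⌊13911/1361⌋ = 10, remainder 301
⌊1361/301⌋ = 4, remainder 157
⌊301/157⌋ = 1, remainder 144
⌊157/144⌋ = 1, remainder 13
⌊144/13⌋ = 11, remainder 1
⌊13/1⌋ = 13, remainder 0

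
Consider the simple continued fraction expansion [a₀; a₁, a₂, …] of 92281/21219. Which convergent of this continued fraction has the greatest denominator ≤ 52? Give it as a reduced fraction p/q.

a_0 = 4: 4/1  (≤ bound)
a_1 = 2: 9/2  (≤ bound)
a_2 = 1: 13/3  (≤ bound)
a_3 = 6: 87/20  (≤ bound)
a_4 = 2: 187/43  (≤ bound)
a_5 = 3: 648/149  (> 52, stop)

187/43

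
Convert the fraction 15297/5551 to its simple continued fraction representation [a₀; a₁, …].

Apply division with remainder until the remainder is 0:
15297 = 2·5551 + 4195, so a_0 = 2
5551 = 1·4195 + 1356, so a_1 = 1
4195 = 3·1356 + 127, so a_2 = 3
1356 = 10·127 + 86, so a_3 = 10
127 = 1·86 + 41, so a_4 = 1
86 = 2·41 + 4, so a_5 = 2
41 = 10·4 + 1, so a_6 = 10
4 = 4·1 + 0, so a_7 = 4

[2; 1, 3, 10, 1, 2, 10, 4]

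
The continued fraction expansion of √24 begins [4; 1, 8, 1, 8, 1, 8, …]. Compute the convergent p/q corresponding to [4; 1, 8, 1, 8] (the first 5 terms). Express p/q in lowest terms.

Build up convergents one term at a time:
a_0 = 4: 4/1
a_1 = 1: 5/1
a_2 = 8: 44/9
a_3 = 1: 49/10
a_4 = 8: 436/89

436/89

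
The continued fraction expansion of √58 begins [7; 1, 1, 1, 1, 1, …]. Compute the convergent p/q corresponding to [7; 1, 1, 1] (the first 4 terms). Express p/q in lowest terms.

23/3

Start with 1.
1 + 1/(1/1) = 1 + 1/1 = 2/1
1 + 1/(2/1) = 1 + 1/2 = 3/2
7 + 1/(3/2) = 7 + 2/3 = 23/3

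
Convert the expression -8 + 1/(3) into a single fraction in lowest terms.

-23/3

a_0 = -8: -8/1
a_1 = 3: -23/3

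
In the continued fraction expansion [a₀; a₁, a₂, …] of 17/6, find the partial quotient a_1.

1

⌊17/6⌋ = 2, remainder 5
⌊6/5⌋ = 1, remainder 1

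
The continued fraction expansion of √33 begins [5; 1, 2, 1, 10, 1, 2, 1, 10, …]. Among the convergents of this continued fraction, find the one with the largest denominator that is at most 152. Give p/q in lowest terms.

787/137

a_0 = 5: 5/1  (≤ bound)
a_1 = 1: 6/1  (≤ bound)
a_2 = 2: 17/3  (≤ bound)
a_3 = 1: 23/4  (≤ bound)
a_4 = 10: 247/43  (≤ bound)
a_5 = 1: 270/47  (≤ bound)
a_6 = 2: 787/137  (≤ bound)
a_7 = 1: 1057/184  (> 152, stop)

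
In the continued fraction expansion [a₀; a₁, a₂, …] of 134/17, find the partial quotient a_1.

⌊134/17⌋ = 7, remainder 15
⌊17/15⌋ = 1, remainder 2

1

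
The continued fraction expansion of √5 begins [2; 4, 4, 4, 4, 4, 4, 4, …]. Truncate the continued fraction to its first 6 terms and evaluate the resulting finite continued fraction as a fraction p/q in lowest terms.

Start with 4.
4 + 1/(4/1) = 4 + 1/4 = 17/4
4 + 1/(17/4) = 4 + 4/17 = 72/17
4 + 1/(72/17) = 4 + 17/72 = 305/72
4 + 1/(305/72) = 4 + 72/305 = 1292/305
2 + 1/(1292/305) = 2 + 305/1292 = 2889/1292

2889/1292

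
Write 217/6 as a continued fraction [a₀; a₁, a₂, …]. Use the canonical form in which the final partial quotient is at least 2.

[36; 6]

217 = 36·6 + 1, so a_0 = 36
6 = 6·1 + 0, so a_1 = 6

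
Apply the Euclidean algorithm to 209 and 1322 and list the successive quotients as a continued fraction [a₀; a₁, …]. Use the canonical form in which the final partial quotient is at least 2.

[0; 6, 3, 13, 1, 1, 2]

⌊209/1322⌋ = 0, remainder 209
⌊1322/209⌋ = 6, remainder 68
⌊209/68⌋ = 3, remainder 5
⌊68/5⌋ = 13, remainder 3
⌊5/3⌋ = 1, remainder 2
⌊3/2⌋ = 1, remainder 1
⌊2/1⌋ = 2, remainder 0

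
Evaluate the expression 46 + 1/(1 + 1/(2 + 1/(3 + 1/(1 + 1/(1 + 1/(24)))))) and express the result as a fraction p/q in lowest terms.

Start with 24.
1 + 1/(24/1) = 1 + 1/24 = 25/24
1 + 1/(25/24) = 1 + 24/25 = 49/25
3 + 1/(49/25) = 3 + 25/49 = 172/49
2 + 1/(172/49) = 2 + 49/172 = 393/172
1 + 1/(393/172) = 1 + 172/393 = 565/393
46 + 1/(565/393) = 46 + 393/565 = 26383/565

26383/565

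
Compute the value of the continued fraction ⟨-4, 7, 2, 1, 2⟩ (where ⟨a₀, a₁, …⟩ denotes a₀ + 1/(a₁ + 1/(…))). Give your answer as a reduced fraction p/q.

a_0 = -4: -4/1
a_1 = 7: -27/7
a_2 = 2: -58/15
a_3 = 1: -85/22
a_4 = 2: -228/59

-228/59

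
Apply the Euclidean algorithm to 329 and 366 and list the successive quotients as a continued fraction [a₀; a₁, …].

329 ÷ 366 → quotient 0, remainder 329
366 ÷ 329 → quotient 1, remainder 37
329 ÷ 37 → quotient 8, remainder 33
37 ÷ 33 → quotient 1, remainder 4
33 ÷ 4 → quotient 8, remainder 1
4 ÷ 1 → quotient 4, remainder 0

[0; 1, 8, 1, 8, 4]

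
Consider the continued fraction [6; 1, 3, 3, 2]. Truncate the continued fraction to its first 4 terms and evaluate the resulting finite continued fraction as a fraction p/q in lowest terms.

88/13

a_0 = 6: 6/1
a_1 = 1: 7/1
a_2 = 3: 27/4
a_3 = 3: 88/13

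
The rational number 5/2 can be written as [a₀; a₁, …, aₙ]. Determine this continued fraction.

[2; 2]

Run the Euclidean algorithm, recording each quotient:
5 = 2·2 + 1, so a_0 = 2
2 = 2·1 + 0, so a_1 = 2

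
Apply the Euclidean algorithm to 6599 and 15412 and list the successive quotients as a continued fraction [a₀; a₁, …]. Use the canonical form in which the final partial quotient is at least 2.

Repeatedly divide and take the remainder:
6599 = 0·15412 + 6599, so a_0 = 0
15412 = 2·6599 + 2214, so a_1 = 2
6599 = 2·2214 + 2171, so a_2 = 2
2214 = 1·2171 + 43, so a_3 = 1
2171 = 50·43 + 21, so a_4 = 50
43 = 2·21 + 1, so a_5 = 2
21 = 21·1 + 0, so a_6 = 21

[0; 2, 2, 1, 50, 2, 21]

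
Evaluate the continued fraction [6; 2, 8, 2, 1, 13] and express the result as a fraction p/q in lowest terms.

Compute successive convergents:
a_0 = 6: 6/1
a_1 = 2: 13/2
a_2 = 8: 110/17
a_3 = 2: 233/36
a_4 = 1: 343/53
a_5 = 13: 4692/725

4692/725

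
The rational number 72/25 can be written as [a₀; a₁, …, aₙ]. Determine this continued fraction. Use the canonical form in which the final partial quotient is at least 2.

[2; 1, 7, 3]

Apply division with remainder until the remainder is 0:
72 = 2·25 + 22, so a_0 = 2
25 = 1·22 + 3, so a_1 = 1
22 = 7·3 + 1, so a_2 = 7
3 = 3·1 + 0, so a_3 = 3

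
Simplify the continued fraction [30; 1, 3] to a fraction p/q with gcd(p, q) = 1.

123/4

a_0 = 30: 30/1
a_1 = 1: 31/1
a_2 = 3: 123/4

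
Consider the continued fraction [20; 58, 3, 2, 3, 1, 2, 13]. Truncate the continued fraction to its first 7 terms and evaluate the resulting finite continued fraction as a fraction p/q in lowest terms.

100346/5013

a_0 = 20: 20/1
a_1 = 58: 1161/58
a_2 = 3: 3503/175
a_3 = 2: 8167/408
a_4 = 3: 28004/1399
a_5 = 1: 36171/1807
a_6 = 2: 100346/5013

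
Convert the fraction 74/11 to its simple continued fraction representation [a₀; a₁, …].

⌊74/11⌋ = 6, remainder 8
⌊11/8⌋ = 1, remainder 3
⌊8/3⌋ = 2, remainder 2
⌊3/2⌋ = 1, remainder 1
⌊2/1⌋ = 2, remainder 0

[6; 1, 2, 1, 2]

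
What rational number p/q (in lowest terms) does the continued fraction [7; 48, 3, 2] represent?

2373/338

Starting at the tail and folding back:
Start with 2.
3 + 1/(2/1) = 3 + 1/2 = 7/2
48 + 1/(7/2) = 48 + 2/7 = 338/7
7 + 1/(338/7) = 7 + 7/338 = 2373/338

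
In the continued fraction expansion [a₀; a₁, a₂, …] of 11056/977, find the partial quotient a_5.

⌊11056/977⌋ = 11, remainder 309
⌊977/309⌋ = 3, remainder 50
⌊309/50⌋ = 6, remainder 9
⌊50/9⌋ = 5, remainder 5
⌊9/5⌋ = 1, remainder 4
⌊5/4⌋ = 1, remainder 1

1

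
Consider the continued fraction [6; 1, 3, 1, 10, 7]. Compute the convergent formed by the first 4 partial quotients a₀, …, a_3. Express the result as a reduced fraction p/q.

Starting at the tail and folding back:
Start with 1.
3 + 1/(1/1) = 3 + 1/1 = 4/1
1 + 1/(4/1) = 1 + 1/4 = 5/4
6 + 1/(5/4) = 6 + 4/5 = 34/5

34/5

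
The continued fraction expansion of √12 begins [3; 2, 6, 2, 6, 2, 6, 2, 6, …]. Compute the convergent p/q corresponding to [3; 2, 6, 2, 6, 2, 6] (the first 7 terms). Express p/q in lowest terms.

Work from the innermost term outward:
Start with 6.
2 + 1/(6/1) = 2 + 1/6 = 13/6
6 + 1/(13/6) = 6 + 6/13 = 84/13
2 + 1/(84/13) = 2 + 13/84 = 181/84
6 + 1/(181/84) = 6 + 84/181 = 1170/181
2 + 1/(1170/181) = 2 + 181/1170 = 2521/1170
3 + 1/(2521/1170) = 3 + 1170/2521 = 8733/2521

8733/2521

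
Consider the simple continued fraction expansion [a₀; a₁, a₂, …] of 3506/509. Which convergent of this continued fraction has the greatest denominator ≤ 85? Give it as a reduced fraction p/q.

62/9

a_0 = 6: 6/1  (≤ bound)
a_1 = 1: 7/1  (≤ bound)
a_2 = 7: 55/8  (≤ bound)
a_3 = 1: 62/9  (≤ bound)
a_4 = 13: 861/125  (> 85, stop)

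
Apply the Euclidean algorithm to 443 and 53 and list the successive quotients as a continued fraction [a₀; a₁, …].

[8; 2, 1, 3, 1, 3]

⌊443/53⌋ = 8, remainder 19
⌊53/19⌋ = 2, remainder 15
⌊19/15⌋ = 1, remainder 4
⌊15/4⌋ = 3, remainder 3
⌊4/3⌋ = 1, remainder 1
⌊3/1⌋ = 3, remainder 0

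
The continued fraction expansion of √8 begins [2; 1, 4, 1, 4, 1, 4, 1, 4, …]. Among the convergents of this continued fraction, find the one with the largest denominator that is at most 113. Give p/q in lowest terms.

List convergents until the denominator exceeds the bound:
a_0 = 2: 2/1  (≤ bound)
a_1 = 1: 3/1  (≤ bound)
a_2 = 4: 14/5  (≤ bound)
a_3 = 1: 17/6  (≤ bound)
a_4 = 4: 82/29  (≤ bound)
a_5 = 1: 99/35  (≤ bound)
a_6 = 4: 478/169  (> 113, stop)

99/35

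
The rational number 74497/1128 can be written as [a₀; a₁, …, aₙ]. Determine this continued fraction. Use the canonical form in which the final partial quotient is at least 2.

[66; 23, 49]

⌊74497/1128⌋ = 66, remainder 49
⌊1128/49⌋ = 23, remainder 1
⌊49/1⌋ = 49, remainder 0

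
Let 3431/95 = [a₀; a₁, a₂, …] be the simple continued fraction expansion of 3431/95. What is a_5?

3

3431 = 36·95 + 11, so a_0 = 36
95 = 8·11 + 7, so a_1 = 8
11 = 1·7 + 4, so a_2 = 1
7 = 1·4 + 3, so a_3 = 1
4 = 1·3 + 1, so a_4 = 1
3 = 3·1 + 0, so a_5 = 3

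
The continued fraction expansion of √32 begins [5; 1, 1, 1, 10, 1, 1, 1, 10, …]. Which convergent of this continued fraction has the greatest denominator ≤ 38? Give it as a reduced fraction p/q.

List convergents until the denominator exceeds the bound:
a_0 = 5: 5/1  (≤ bound)
a_1 = 1: 6/1  (≤ bound)
a_2 = 1: 11/2  (≤ bound)
a_3 = 1: 17/3  (≤ bound)
a_4 = 10: 181/32  (≤ bound)
a_5 = 1: 198/35  (≤ bound)
a_6 = 1: 379/67  (> 38, stop)

198/35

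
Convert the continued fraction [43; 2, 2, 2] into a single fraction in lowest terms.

Collapse the nested fraction from the inside out:
Start with 2.
2 + 1/(2/1) = 2 + 1/2 = 5/2
2 + 1/(5/2) = 2 + 2/5 = 12/5
43 + 1/(12/5) = 43 + 5/12 = 521/12

521/12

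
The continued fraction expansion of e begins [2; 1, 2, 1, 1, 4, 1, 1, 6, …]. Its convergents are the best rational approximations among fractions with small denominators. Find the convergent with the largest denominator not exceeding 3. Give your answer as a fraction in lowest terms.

8/3

List convergents until the denominator exceeds the bound:
a_0 = 2: 2/1  (≤ bound)
a_1 = 1: 3/1  (≤ bound)
a_2 = 2: 8/3  (≤ bound)
a_3 = 1: 11/4  (> 3, stop)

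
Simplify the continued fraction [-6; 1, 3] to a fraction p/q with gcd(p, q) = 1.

-21/4

Starting at the tail and folding back:
Start with 3.
1 + 1/(3/1) = 1 + 1/3 = 4/3
-6 + 1/(4/3) = -6 + 3/4 = -21/4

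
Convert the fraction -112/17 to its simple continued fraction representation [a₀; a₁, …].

⌊-112/17⌋ = -7, remainder 7
⌊17/7⌋ = 2, remainder 3
⌊7/3⌋ = 2, remainder 1
⌊3/1⌋ = 3, remainder 0

[-7; 2, 2, 3]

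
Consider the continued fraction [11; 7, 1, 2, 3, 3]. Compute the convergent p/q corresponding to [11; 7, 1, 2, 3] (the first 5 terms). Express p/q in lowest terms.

Start with 3.
2 + 1/(3/1) = 2 + 1/3 = 7/3
1 + 1/(7/3) = 1 + 3/7 = 10/7
7 + 1/(10/7) = 7 + 7/10 = 77/10
11 + 1/(77/10) = 11 + 10/77 = 857/77

857/77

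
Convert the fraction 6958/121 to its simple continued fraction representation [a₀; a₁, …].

6958 = 57·121 + 61, so a_0 = 57
121 = 1·61 + 60, so a_1 = 1
61 = 1·60 + 1, so a_2 = 1
60 = 60·1 + 0, so a_3 = 60

[57; 1, 1, 60]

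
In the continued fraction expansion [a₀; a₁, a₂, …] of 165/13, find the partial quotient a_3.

4

⌊165/13⌋ = 12, remainder 9
⌊13/9⌋ = 1, remainder 4
⌊9/4⌋ = 2, remainder 1
⌊4/1⌋ = 4, remainder 0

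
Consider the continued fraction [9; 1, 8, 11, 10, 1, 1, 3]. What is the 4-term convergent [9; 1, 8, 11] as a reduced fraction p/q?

989/100

Collapse the nested fraction from the inside out:
Start with 11.
8 + 1/(11/1) = 8 + 1/11 = 89/11
1 + 1/(89/11) = 1 + 11/89 = 100/89
9 + 1/(100/89) = 9 + 89/100 = 989/100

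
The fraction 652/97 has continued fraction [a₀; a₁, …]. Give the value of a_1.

652 ÷ 97 → quotient 6, remainder 70
97 ÷ 70 → quotient 1, remainder 27

1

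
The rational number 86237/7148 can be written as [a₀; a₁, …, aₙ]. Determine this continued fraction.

[12; 15, 1, 1, 45, 1, 1, 2]

Repeatedly divide and take the remainder:
⌊86237/7148⌋ = 12, remainder 461
⌊7148/461⌋ = 15, remainder 233
⌊461/233⌋ = 1, remainder 228
⌊233/228⌋ = 1, remainder 5
⌊228/5⌋ = 45, remainder 3
⌊5/3⌋ = 1, remainder 2
⌊3/2⌋ = 1, remainder 1
⌊2/1⌋ = 2, remainder 0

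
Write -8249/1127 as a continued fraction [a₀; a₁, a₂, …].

[-8; 1, 2, 7, 1, 1, 1, 15]

Run the Euclidean algorithm, recording each quotient:
⌊-8249/1127⌋ = -8, remainder 767
⌊1127/767⌋ = 1, remainder 360
⌊767/360⌋ = 2, remainder 47
⌊360/47⌋ = 7, remainder 31
⌊47/31⌋ = 1, remainder 16
⌊31/16⌋ = 1, remainder 15
⌊16/15⌋ = 1, remainder 1
⌊15/1⌋ = 15, remainder 0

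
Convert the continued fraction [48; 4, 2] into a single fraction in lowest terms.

434/9

Compute successive convergents:
a_0 = 48: 48/1
a_1 = 4: 193/4
a_2 = 2: 434/9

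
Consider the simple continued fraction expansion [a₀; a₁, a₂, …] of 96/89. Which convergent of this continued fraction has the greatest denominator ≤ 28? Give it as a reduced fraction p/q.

14/13

a_0 = 1: 1/1  (≤ bound)
a_1 = 12: 13/12  (≤ bound)
a_2 = 1: 14/13  (≤ bound)
a_3 = 2: 41/38  (> 28, stop)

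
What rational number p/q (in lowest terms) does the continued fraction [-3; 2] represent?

-5/2

a_0 = -3: -3/1
a_1 = 2: -5/2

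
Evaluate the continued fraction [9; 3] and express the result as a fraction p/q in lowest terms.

Use the convergent recurrence hₖ = aₖ·hₖ₋₁ + hₖ₋₂ (and likewise for the denominators kₖ):
a_0 = 9: 9/1
a_1 = 3: 28/3

28/3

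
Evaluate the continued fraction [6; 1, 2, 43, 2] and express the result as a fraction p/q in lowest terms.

1754/263

Compute successive convergents:
a_0 = 6: 6/1
a_1 = 1: 7/1
a_2 = 2: 20/3
a_3 = 43: 867/130
a_4 = 2: 1754/263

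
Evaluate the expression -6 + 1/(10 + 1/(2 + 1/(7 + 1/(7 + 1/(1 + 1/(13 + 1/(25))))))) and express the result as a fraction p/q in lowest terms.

Start with 25.
13 + 1/(25/1) = 13 + 1/25 = 326/25
1 + 1/(326/25) = 1 + 25/326 = 351/326
7 + 1/(351/326) = 7 + 326/351 = 2783/351
7 + 1/(2783/351) = 7 + 351/2783 = 19832/2783
2 + 1/(19832/2783) = 2 + 2783/19832 = 42447/19832
10 + 1/(42447/19832) = 10 + 19832/42447 = 444302/42447
-6 + 1/(444302/42447) = -6 + 42447/444302 = -2623365/444302

-2623365/444302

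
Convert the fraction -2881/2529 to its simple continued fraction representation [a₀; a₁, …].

-2881 ÷ 2529 → quotient -2, remainder 2177
2529 ÷ 2177 → quotient 1, remainder 352
2177 ÷ 352 → quotient 6, remainder 65
352 ÷ 65 → quotient 5, remainder 27
65 ÷ 27 → quotient 2, remainder 11
27 ÷ 11 → quotient 2, remainder 5
11 ÷ 5 → quotient 2, remainder 1
5 ÷ 1 → quotient 5, remainder 0

[-2; 1, 6, 5, 2, 2, 2, 5]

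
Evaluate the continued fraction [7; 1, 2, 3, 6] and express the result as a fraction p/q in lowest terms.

485/63

Start with 6.
3 + 1/(6/1) = 3 + 1/6 = 19/6
2 + 1/(19/6) = 2 + 6/19 = 44/19
1 + 1/(44/19) = 1 + 19/44 = 63/44
7 + 1/(63/44) = 7 + 44/63 = 485/63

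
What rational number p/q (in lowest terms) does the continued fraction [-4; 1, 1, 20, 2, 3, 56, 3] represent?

-173597/49769

Start with 3.
56 + 1/(3/1) = 56 + 1/3 = 169/3
3 + 1/(169/3) = 3 + 3/169 = 510/169
2 + 1/(510/169) = 2 + 169/510 = 1189/510
20 + 1/(1189/510) = 20 + 510/1189 = 24290/1189
1 + 1/(24290/1189) = 1 + 1189/24290 = 25479/24290
1 + 1/(25479/24290) = 1 + 24290/25479 = 49769/25479
-4 + 1/(49769/25479) = -4 + 25479/49769 = -173597/49769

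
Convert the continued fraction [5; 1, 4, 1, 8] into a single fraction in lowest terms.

a_0 = 5: 5/1
a_1 = 1: 6/1
a_2 = 4: 29/5
a_3 = 1: 35/6
a_4 = 8: 309/53

309/53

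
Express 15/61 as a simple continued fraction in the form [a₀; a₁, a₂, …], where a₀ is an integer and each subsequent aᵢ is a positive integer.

[0; 4, 15]

15 ÷ 61 → quotient 0, remainder 15
61 ÷ 15 → quotient 4, remainder 1
15 ÷ 1 → quotient 15, remainder 0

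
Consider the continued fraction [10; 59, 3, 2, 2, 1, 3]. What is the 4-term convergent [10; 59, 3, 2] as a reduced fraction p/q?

Start with 2.
3 + 1/(2/1) = 3 + 1/2 = 7/2
59 + 1/(7/2) = 59 + 2/7 = 415/7
10 + 1/(415/7) = 10 + 7/415 = 4157/415

4157/415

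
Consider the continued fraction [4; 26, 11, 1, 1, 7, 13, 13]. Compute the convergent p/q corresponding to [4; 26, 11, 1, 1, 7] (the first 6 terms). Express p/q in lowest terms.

18225/4513

Start with 7.
1 + 1/(7/1) = 1 + 1/7 = 8/7
1 + 1/(8/7) = 1 + 7/8 = 15/8
11 + 1/(15/8) = 11 + 8/15 = 173/15
26 + 1/(173/15) = 26 + 15/173 = 4513/173
4 + 1/(4513/173) = 4 + 173/4513 = 18225/4513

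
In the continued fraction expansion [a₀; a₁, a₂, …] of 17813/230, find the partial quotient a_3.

Run the Euclidean algorithm, recording each quotient:
⌊17813/230⌋ = 77, remainder 103
⌊230/103⌋ = 2, remainder 24
⌊103/24⌋ = 4, remainder 7
⌊24/7⌋ = 3, remainder 3

3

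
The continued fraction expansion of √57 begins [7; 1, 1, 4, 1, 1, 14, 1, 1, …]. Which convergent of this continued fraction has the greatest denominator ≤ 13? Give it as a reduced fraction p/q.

a_0 = 7: 7/1  (≤ bound)
a_1 = 1: 8/1  (≤ bound)
a_2 = 1: 15/2  (≤ bound)
a_3 = 4: 68/9  (≤ bound)
a_4 = 1: 83/11  (≤ bound)
a_5 = 1: 151/20  (> 13, stop)

83/11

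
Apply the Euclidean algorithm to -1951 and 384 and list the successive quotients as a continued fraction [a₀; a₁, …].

⌊-1951/384⌋ = -6, remainder 353
⌊384/353⌋ = 1, remainder 31
⌊353/31⌋ = 11, remainder 12
⌊31/12⌋ = 2, remainder 7
⌊12/7⌋ = 1, remainder 5
⌊7/5⌋ = 1, remainder 2
⌊5/2⌋ = 2, remainder 1
⌊2/1⌋ = 2, remainder 0

[-6; 1, 11, 2, 1, 1, 2, 2]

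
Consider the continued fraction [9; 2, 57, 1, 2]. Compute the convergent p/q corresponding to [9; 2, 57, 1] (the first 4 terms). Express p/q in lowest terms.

Starting at the tail and folding back:
Start with 1.
57 + 1/(1/1) = 57 + 1/1 = 58/1
2 + 1/(58/1) = 2 + 1/58 = 117/58
9 + 1/(117/58) = 9 + 58/117 = 1111/117

1111/117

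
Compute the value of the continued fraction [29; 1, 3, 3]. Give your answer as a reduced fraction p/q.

387/13

Collapse the nested fraction from the inside out:
Start with 3.
3 + 1/(3/1) = 3 + 1/3 = 10/3
1 + 1/(10/3) = 1 + 3/10 = 13/10
29 + 1/(13/10) = 29 + 10/13 = 387/13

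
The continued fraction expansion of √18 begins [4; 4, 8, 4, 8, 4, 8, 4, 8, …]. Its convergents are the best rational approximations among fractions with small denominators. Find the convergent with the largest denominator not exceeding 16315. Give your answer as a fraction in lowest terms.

a_0 = 4: 4/1  (≤ bound)
a_1 = 4: 17/4  (≤ bound)
a_2 = 8: 140/33  (≤ bound)
a_3 = 4: 577/136  (≤ bound)
a_4 = 8: 4756/1121  (≤ bound)
a_5 = 4: 19601/4620  (≤ bound)
a_6 = 8: 161564/38081  (> 16315, stop)

19601/4620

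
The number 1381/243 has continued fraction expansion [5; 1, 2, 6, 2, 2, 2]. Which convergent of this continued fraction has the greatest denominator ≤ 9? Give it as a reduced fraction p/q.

a_0 = 5: 5/1  (≤ bound)
a_1 = 1: 6/1  (≤ bound)
a_2 = 2: 17/3  (≤ bound)
a_3 = 6: 108/19  (> 9, stop)

17/3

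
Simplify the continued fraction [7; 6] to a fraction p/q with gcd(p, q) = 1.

Collapse the nested fraction from the inside out:
Start with 6.
7 + 1/(6/1) = 7 + 1/6 = 43/6

43/6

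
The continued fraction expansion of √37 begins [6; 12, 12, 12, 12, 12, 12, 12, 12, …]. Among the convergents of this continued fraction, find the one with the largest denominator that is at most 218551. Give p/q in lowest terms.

List convergents until the denominator exceeds the bound:
a_0 = 6: 6/1  (≤ bound)
a_1 = 12: 73/12  (≤ bound)
a_2 = 12: 882/145  (≤ bound)
a_3 = 12: 10657/1752  (≤ bound)
a_4 = 12: 128766/21169  (≤ bound)
a_5 = 12: 1555849/255780  (> 218551, stop)

128766/21169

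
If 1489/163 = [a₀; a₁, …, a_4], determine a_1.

7

1489 = 9·163 + 22, so a_0 = 9
163 = 7·22 + 9, so a_1 = 7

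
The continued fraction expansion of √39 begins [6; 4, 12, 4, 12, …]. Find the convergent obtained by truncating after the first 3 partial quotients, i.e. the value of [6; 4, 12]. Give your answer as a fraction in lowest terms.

306/49

Starting at the tail and folding back:
Start with 12.
4 + 1/(12/1) = 4 + 1/12 = 49/12
6 + 1/(49/12) = 6 + 12/49 = 306/49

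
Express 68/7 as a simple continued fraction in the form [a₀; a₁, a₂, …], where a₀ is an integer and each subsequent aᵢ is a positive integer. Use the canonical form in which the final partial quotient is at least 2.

68 = 9·7 + 5, so a_0 = 9
7 = 1·5 + 2, so a_1 = 1
5 = 2·2 + 1, so a_2 = 2
2 = 2·1 + 0, so a_3 = 2

[9; 1, 2, 2]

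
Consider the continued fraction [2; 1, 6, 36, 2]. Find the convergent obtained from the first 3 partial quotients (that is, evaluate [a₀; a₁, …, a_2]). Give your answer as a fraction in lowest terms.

20/7

Collapse the nested fraction from the inside out:
Start with 6.
1 + 1/(6/1) = 1 + 1/6 = 7/6
2 + 1/(7/6) = 2 + 6/7 = 20/7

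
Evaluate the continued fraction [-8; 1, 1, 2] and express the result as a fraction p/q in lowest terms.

Build up convergents one term at a time:
a_0 = -8: -8/1
a_1 = 1: -7/1
a_2 = 1: -15/2
a_3 = 2: -37/5

-37/5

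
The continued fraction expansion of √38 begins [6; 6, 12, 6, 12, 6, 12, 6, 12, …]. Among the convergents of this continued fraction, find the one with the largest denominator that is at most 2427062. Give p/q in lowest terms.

2463306/399601

List convergents until the denominator exceeds the bound:
a_0 = 6: 6/1  (≤ bound)
a_1 = 6: 37/6  (≤ bound)
a_2 = 12: 450/73  (≤ bound)
a_3 = 6: 2737/444  (≤ bound)
a_4 = 12: 33294/5401  (≤ bound)
a_5 = 6: 202501/32850  (≤ bound)
a_6 = 12: 2463306/399601  (≤ bound)
a_7 = 6: 14982337/2430456  (> 2427062, stop)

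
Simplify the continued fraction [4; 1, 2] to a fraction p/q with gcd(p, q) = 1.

14/3

a_0 = 4: 4/1
a_1 = 1: 5/1
a_2 = 2: 14/3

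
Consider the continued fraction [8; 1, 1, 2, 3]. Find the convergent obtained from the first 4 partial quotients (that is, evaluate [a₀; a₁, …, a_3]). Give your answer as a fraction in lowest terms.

43/5

Collapse the nested fraction from the inside out:
Start with 2.
1 + 1/(2/1) = 1 + 1/2 = 3/2
1 + 1/(3/2) = 1 + 2/3 = 5/3
8 + 1/(5/3) = 8 + 3/5 = 43/5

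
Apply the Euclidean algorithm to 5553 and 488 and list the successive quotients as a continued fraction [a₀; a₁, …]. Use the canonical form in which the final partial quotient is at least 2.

[11; 2, 1, 1, 1, 3, 5, 3]

⌊5553/488⌋ = 11, remainder 185
⌊488/185⌋ = 2, remainder 118
⌊185/118⌋ = 1, remainder 67
⌊118/67⌋ = 1, remainder 51
⌊67/51⌋ = 1, remainder 16
⌊51/16⌋ = 3, remainder 3
⌊16/3⌋ = 5, remainder 1
⌊3/1⌋ = 3, remainder 0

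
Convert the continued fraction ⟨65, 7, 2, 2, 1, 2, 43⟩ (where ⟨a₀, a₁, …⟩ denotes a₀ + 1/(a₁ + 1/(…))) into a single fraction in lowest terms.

398299/6115

Start with 43.
2 + 1/(43/1) = 2 + 1/43 = 87/43
1 + 1/(87/43) = 1 + 43/87 = 130/87
2 + 1/(130/87) = 2 + 87/130 = 347/130
2 + 1/(347/130) = 2 + 130/347 = 824/347
7 + 1/(824/347) = 7 + 347/824 = 6115/824
65 + 1/(6115/824) = 65 + 824/6115 = 398299/6115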